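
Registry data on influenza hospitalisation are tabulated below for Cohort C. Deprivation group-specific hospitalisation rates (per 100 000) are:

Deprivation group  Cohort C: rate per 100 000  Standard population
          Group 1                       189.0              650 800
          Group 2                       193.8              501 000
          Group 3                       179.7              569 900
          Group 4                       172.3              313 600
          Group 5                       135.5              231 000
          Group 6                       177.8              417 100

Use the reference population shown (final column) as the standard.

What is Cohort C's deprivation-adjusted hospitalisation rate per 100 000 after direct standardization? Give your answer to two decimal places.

Standard total = 2 683 400; weights = 0.2425, 0.1867, 0.2124, 0.1169, 0.0861, 0.1554.
Standardized rate: 0.2425×189.0 + 0.1867×193.8 + 0.2124×179.7 + 0.1169×172.3 + 0.0861×135.5 + 0.1554×177.8 = 179.6229 per 100 000.

179.62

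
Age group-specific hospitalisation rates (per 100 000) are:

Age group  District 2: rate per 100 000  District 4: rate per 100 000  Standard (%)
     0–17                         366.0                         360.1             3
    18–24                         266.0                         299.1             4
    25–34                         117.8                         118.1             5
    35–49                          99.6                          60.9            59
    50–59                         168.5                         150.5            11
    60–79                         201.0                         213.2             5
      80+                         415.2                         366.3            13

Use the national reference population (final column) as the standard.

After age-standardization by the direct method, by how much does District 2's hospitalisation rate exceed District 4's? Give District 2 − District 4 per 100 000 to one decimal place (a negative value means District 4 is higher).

Standard weights: 0.03, 0.04, 0.05, 0.59, 0.11, 0.05, 0.13.
District 2: 0.0300×366.0 + 0.0400×266.0 + 0.0500×117.8 + 0.5900×99.6 + 0.1100×168.5 + 0.0500×201.0 + 0.1300×415.2 = 168.8350 per 100 000.
District 4: 0.0300×360.1 + 0.0400×299.1 + 0.0500×118.1 + 0.5900×60.9 + 0.1100×150.5 + 0.0500×213.2 + 0.1300×366.3 = 139.4370 per 100 000.
Difference = 168.8350 − 139.4370 = 29.3980.

29.4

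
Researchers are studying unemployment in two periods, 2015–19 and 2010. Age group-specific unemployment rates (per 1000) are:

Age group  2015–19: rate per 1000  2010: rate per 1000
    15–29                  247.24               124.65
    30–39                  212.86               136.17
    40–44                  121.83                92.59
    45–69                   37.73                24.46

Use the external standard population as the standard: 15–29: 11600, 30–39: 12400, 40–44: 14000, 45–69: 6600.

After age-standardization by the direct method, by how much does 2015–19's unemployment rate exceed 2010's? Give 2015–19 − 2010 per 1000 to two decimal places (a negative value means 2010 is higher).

64.35

Standard total = 44600; weights = 0.2601, 0.2780, 0.3139, 0.1480.
2015–19: 0.2601×247.24 + 0.2780×212.86 + 0.3139×121.83 + 0.1480×37.73 = 167.3113 per 1000.
2010: 0.2601×124.65 + 0.2780×136.17 + 0.3139×92.59 + 0.1480×24.46 = 102.9629 per 1000.
Difference = 167.3113 − 102.9629 = 64.3485.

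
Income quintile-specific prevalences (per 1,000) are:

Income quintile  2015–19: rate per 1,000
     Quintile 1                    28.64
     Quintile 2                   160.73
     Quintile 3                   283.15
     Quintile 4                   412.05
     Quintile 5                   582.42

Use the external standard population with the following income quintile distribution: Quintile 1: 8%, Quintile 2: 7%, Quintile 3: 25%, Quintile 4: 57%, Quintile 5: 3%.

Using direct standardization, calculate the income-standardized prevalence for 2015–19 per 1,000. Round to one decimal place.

336.7

Standard weights: 0.08, 0.07, 0.25, 0.57, 0.03.
Standardized rate: 0.0800×28.64 + 0.0700×160.73 + 0.2500×283.15 + 0.5700×412.05 + 0.0300×582.42 = 336.6709 per 1,000.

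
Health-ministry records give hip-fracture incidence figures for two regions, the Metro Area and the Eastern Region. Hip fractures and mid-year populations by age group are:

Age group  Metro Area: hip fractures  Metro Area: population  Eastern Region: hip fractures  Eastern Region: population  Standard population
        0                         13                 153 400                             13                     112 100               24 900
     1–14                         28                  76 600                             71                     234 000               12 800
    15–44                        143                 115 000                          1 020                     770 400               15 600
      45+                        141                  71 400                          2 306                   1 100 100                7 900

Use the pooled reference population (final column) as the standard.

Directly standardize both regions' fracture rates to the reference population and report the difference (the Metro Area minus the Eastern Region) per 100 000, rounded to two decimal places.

-3.59

Age-specific rates per 100 000 for the Metro Area: 8.47, 36.55, 124.35, 197.48.
For the Eastern Region: 11.60, 30.34, 132.40, 209.62.
Standard total = 61 200; weights = 0.4069, 0.2092, 0.2549, 0.1291.
The Metro Area: 0.4069×8.47 + 0.2092×36.55 + 0.2549×124.35 + 0.1291×197.48 = 68.2812 per 100 000.
The Eastern Region: 0.4069×11.60 + 0.2092×30.34 + 0.2549×132.40 + 0.1291×209.62 = 71.8715 per 100 000.
Difference = 68.2812 − 71.8715 = -3.5902.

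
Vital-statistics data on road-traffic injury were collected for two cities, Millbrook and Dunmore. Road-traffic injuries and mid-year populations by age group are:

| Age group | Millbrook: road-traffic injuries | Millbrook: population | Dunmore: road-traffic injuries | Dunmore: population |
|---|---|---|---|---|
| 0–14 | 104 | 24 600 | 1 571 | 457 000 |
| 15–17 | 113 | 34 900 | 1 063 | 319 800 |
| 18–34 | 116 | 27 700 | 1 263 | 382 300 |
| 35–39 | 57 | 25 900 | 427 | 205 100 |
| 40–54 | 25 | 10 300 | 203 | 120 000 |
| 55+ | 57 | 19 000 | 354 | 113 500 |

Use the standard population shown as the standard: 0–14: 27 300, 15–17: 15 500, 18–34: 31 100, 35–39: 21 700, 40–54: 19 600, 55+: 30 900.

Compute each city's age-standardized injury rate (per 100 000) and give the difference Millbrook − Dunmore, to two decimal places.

Age-specific rates per 100 000 for Millbrook: 422.76, 323.78, 418.77, 220.08, 242.72, 300.00.
For Dunmore: 343.76, 332.40, 330.37, 208.19, 169.17, 311.89.
Standard total = 146 100; weights = 0.1869, 0.1061, 0.2129, 0.1485, 0.1342, 0.2115.
Millbrook: 0.1869×422.76 + 0.1061×323.78 + 0.2129×418.77 + 0.1485×220.08 + 0.1342×242.72 + 0.2115×300.00 = 331.1901 per 100 000.
Dunmore: 0.1869×343.76 + 0.1061×332.40 + 0.2129×330.37 + 0.1485×208.19 + 0.1342×169.17 + 0.2115×311.89 = 289.4065 per 100 000.
Difference = 331.1901 − 289.4065 = 41.7836.

41.78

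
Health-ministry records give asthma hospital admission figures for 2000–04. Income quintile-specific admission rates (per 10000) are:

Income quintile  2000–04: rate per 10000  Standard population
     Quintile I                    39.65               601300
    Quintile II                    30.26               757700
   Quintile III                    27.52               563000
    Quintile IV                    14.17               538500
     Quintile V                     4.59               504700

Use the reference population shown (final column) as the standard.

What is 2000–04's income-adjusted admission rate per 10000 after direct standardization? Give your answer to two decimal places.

24.35

Standard total = 2965200; weights = 0.2028, 0.2555, 0.1899, 0.1816, 0.1702.
Standardized rate: 0.2028×39.65 + 0.2555×30.26 + 0.1899×27.52 + 0.1816×14.17 + 0.1702×4.59 = 24.3526 per 10000.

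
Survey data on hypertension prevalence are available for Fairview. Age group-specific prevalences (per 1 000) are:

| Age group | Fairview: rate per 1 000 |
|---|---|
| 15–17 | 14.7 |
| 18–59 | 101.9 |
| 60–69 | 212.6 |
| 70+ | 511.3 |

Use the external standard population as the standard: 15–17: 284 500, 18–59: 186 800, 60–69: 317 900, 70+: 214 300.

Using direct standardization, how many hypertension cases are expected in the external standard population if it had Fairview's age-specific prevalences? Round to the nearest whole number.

Expected hypertension cases = Σ (standard pop × age-specific rate ÷ 1 000)
= 284 500×14.7/1 000 + 186 800×101.9/1 000 + 317 900×212.6/1 000 + 214 300×511.3/1 000
= 4182.15 + 19034.92 + 67585.54 + 109571.59 = 200374.20.

200374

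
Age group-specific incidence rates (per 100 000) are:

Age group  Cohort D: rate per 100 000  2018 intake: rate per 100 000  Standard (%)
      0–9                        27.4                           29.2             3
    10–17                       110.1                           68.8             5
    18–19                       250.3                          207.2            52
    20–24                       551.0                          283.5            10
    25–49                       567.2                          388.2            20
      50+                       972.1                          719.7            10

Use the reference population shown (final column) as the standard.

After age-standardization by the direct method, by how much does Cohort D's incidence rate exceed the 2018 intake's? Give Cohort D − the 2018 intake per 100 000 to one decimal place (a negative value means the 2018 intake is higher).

112.2

Standard weights: 0.03, 0.05, 0.52, 0.10, 0.20, 0.10.
Cohort D: 0.0300×27.4 + 0.0500×110.1 + 0.5200×250.3 + 0.1000×551.0 + 0.2000×567.2 + 0.1000×972.1 = 402.2330 per 100 000.
The 2018 intake: 0.0300×29.2 + 0.0500×68.8 + 0.5200×207.2 + 0.1000×283.5 + 0.2000×388.2 + 0.1000×719.7 = 290.0200 per 100 000.
Difference = 402.2330 − 290.0200 = 112.2130.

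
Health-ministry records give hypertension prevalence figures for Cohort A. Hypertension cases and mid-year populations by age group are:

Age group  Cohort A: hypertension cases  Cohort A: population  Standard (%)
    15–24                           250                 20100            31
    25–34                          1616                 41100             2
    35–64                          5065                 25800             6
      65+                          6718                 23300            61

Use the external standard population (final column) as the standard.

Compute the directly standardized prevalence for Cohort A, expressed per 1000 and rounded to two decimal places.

Age-specific rates per 1000 for Cohort A: 12.438, 39.319, 196.318, 288.326.
Standard weights: 0.31, 0.02, 0.06, 0.61.
Standardized rate: 0.3100×12.438 + 0.0200×39.319 + 0.0600×196.318 + 0.6100×288.326 = 192.3001 per 1000.

192.30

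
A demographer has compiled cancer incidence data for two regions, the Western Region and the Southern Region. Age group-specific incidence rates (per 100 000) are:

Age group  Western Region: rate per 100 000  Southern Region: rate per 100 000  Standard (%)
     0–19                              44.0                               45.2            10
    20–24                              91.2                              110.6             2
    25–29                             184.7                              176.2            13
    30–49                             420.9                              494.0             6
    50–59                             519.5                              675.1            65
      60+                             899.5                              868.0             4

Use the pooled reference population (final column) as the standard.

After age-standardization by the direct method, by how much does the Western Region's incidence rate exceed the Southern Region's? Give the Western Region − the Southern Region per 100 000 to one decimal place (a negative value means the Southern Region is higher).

-103.7

Standard weights: 0.10, 0.02, 0.13, 0.06, 0.65, 0.04.
The Western Region: 0.1000×44.0 + 0.0200×91.2 + 0.1300×184.7 + 0.0600×420.9 + 0.6500×519.5 + 0.0400×899.5 = 429.1440 per 100 000.
The Southern Region: 0.1000×45.2 + 0.0200×110.6 + 0.1300×176.2 + 0.0600×494.0 + 0.6500×675.1 + 0.0400×868.0 = 532.8130 per 100 000.
Difference = 429.1440 − 532.8130 = -103.6690.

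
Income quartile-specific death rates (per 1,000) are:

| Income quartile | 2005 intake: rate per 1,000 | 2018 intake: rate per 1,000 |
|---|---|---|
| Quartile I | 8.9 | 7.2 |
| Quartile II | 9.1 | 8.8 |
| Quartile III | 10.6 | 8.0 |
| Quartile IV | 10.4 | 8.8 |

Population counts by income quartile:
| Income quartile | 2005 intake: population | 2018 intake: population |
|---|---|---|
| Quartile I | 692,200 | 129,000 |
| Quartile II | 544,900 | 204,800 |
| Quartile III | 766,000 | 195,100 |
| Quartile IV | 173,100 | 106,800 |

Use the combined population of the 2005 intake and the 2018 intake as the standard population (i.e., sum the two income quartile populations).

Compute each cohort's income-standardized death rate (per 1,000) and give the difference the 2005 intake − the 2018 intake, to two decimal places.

Combined standard total = 2,811,900; weights = 0.2920, 0.2666, 0.3418, 0.0995.
The 2005 intake: 0.2920×8.9 + 0.2666×9.1 + 0.3418×10.6 + 0.0995×10.4 = 9.6837 per 1,000.
The 2018 intake: 0.2920×7.2 + 0.2666×8.8 + 0.3418×8.0 + 0.0995×8.8 = 8.0593 per 1,000.
Difference = 9.6837 − 8.0593 = 1.6244.

1.62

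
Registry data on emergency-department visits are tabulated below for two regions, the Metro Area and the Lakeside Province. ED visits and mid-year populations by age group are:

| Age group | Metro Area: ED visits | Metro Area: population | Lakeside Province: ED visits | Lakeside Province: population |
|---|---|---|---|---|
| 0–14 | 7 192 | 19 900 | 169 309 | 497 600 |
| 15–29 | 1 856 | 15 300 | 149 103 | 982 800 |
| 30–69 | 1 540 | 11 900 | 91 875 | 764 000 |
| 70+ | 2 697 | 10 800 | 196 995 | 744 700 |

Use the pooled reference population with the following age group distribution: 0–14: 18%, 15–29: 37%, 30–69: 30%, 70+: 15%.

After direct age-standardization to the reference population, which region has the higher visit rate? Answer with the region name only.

Age-specific rates per 1 000 for the Metro Area: 361.407, 121.307, 129.412, 249.722.
For the Lakeside Province: 340.251, 151.712, 120.255, 264.529.
Standard weights: 0.18, 0.37, 0.30, 0.15.
The Metro Area: 0.1800×361.407 + 0.3700×121.307 + 0.3000×129.412 + 0.1500×249.722 = 186.2188 per 1 000.
The Lakeside Province: 0.1800×340.251 + 0.3700×151.712 + 0.3000×120.255 + 0.1500×264.529 = 193.1348 per 1 000.
The crude rates (229.45 vs 203.17) would put the Metro Area higher, but that reflects its age composition; once standardized to a common age structure, the Lakeside Province has the higher underlying rate.

Lakeside Province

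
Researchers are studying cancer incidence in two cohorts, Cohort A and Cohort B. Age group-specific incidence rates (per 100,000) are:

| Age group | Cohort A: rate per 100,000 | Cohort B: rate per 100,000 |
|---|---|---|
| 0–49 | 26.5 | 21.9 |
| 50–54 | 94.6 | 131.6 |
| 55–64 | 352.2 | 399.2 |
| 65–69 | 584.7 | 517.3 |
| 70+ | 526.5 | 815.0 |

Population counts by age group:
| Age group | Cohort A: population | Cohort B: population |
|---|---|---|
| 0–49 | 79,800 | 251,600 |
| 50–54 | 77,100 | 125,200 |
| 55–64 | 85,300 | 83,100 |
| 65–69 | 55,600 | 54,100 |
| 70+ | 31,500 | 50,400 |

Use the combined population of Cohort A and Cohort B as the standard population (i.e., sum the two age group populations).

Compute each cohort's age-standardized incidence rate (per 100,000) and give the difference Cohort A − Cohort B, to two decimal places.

Combined standard total = 893,700; weights = 0.3708, 0.2264, 0.1884, 0.1227, 0.0916.
Cohort A: 0.3708×26.5 + 0.2264×94.6 + 0.1884×352.2 + 0.1227×584.7 + 0.0916×526.5 = 217.6257 per 100,000.
Cohort B: 0.3708×21.9 + 0.2264×131.6 + 0.1884×399.2 + 0.1227×517.3 + 0.0916×815.0 = 251.3169 per 100,000.
Difference = 217.6257 − 251.3169 = -33.6912.

-33.69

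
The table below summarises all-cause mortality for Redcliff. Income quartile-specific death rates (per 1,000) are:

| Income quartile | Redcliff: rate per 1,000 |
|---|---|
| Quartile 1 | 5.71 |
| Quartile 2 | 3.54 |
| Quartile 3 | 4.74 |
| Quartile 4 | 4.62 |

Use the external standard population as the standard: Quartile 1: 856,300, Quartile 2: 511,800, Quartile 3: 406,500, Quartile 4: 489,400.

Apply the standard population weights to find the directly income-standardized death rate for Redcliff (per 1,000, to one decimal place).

4.8

Standard total = 2,264,000; weights = 0.3782, 0.2261, 0.1795, 0.2162.
Standardized rate: 0.3782×5.71 + 0.2261×3.54 + 0.1795×4.74 + 0.2162×4.62 = 4.8097 per 1,000.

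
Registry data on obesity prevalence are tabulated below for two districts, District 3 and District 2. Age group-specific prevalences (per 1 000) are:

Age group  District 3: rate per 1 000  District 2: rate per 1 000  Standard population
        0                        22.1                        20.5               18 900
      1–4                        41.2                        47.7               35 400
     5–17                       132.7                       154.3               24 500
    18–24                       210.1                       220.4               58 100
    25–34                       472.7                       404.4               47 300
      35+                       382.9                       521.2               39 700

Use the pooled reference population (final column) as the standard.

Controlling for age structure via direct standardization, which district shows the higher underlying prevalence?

District 2

Standard total = 223 900; weights = 0.0844, 0.1581, 0.1094, 0.2595, 0.2113, 0.1773.
District 3: 0.0844×22.1 + 0.1581×41.2 + 0.1094×132.7 + 0.2595×210.1 + 0.2113×472.7 + 0.1773×382.9 = 245.1718 per 1 000.
District 2: 0.0844×20.5 + 0.1581×47.7 + 0.1094×154.3 + 0.2595×220.4 + 0.2113×404.4 + 0.1773×521.2 = 261.1942 per 1 000.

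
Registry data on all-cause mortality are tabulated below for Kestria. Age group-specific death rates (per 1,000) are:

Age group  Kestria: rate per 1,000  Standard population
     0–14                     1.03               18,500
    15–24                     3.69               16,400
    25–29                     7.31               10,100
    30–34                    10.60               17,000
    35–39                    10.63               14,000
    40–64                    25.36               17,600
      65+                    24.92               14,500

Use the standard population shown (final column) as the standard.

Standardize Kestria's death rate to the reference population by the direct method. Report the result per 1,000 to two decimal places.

Standard total = 108,100; weights = 0.1711, 0.1517, 0.0934, 0.1573, 0.1295, 0.1628, 0.1341.
Standardized rate: 0.1711×1.03 + 0.1517×3.69 + 0.0934×7.31 + 0.1573×10.60 + 0.1295×10.63 + 0.1628×25.36 + 0.1341×24.92 = 11.9343 per 1,000.

11.93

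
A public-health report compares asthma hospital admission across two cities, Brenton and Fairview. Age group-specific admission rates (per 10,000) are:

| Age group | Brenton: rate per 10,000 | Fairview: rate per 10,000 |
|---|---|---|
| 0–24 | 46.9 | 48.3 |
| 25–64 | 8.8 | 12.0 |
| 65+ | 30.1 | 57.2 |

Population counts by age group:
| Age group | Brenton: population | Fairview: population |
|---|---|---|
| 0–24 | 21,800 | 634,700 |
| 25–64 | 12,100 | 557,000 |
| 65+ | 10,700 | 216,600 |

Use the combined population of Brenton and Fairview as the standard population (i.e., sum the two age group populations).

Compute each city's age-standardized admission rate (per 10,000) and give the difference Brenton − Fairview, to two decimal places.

Combined standard total = 1,452,900; weights = 0.4519, 0.3917, 0.1564.
Brenton: 0.4519×46.9 + 0.3917×8.8 + 0.1564×30.1 = 29.3480 per 10,000.
Fairview: 0.4519×48.3 + 0.3917×12.0 + 0.1564×57.2 = 35.4737 per 10,000.
Difference = 29.3480 − 35.4737 = -6.1257.

-6.13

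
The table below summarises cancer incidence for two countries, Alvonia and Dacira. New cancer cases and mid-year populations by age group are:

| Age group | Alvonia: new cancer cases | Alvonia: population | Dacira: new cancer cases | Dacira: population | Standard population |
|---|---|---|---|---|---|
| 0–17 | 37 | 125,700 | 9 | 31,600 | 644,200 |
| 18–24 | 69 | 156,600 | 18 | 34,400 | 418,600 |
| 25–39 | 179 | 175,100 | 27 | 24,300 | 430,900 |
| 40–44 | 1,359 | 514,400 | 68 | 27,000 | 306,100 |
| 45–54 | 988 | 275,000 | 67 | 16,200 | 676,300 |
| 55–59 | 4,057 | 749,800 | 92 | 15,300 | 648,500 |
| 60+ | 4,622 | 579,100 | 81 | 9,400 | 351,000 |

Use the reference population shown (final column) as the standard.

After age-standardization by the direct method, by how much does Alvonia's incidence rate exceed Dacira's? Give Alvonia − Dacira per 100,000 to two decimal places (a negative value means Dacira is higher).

Age-specific rates per 100,000 for Alvonia: 29.44, 44.06, 102.23, 264.19, 359.27, 541.08, 798.14.
For Dacira: 28.48, 52.33, 111.11, 251.85, 413.58, 601.31, 861.70.
Standard total = 3,475,600; weights = 0.1853, 0.1204, 0.1240, 0.0881, 0.1946, 0.1866, 0.1010.
Alvonia: 0.1853×29.44 + 0.1204×44.06 + 0.1240×102.23 + 0.0881×264.19 + 0.1946×359.27 + 0.1866×541.08 + 0.1010×798.14 = 298.1745 per 100,000.
Dacira: 0.1853×28.48 + 0.1204×52.33 + 0.1240×111.11 + 0.0881×251.85 + 0.1946×413.58 + 0.1866×601.31 + 0.1010×861.70 = 327.2327 per 100,000.
Difference = 298.1745 − 327.2327 = -29.0582.

-29.06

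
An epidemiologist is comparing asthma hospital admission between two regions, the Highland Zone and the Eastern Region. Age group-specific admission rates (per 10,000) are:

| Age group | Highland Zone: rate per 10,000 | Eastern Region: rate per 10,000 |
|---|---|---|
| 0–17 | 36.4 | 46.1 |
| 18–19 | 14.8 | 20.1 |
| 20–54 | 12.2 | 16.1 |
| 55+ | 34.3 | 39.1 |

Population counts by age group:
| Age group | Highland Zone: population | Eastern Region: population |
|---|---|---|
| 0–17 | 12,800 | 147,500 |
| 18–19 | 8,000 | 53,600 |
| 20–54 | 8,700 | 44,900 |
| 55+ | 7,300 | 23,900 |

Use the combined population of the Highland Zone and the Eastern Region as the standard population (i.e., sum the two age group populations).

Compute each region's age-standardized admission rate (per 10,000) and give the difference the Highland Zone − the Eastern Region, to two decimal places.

-7.30

Combined standard total = 306,700; weights = 0.5227, 0.2008, 0.1748, 0.1017.
The Highland Zone: 0.5227×36.4 + 0.2008×14.8 + 0.1748×12.2 + 0.1017×34.3 = 27.6188 per 10,000.
The Eastern Region: 0.5227×46.1 + 0.2008×20.1 + 0.1748×16.1 + 0.1017×39.1 = 34.9230 per 10,000.
Difference = 27.6188 − 34.9230 = -7.3042.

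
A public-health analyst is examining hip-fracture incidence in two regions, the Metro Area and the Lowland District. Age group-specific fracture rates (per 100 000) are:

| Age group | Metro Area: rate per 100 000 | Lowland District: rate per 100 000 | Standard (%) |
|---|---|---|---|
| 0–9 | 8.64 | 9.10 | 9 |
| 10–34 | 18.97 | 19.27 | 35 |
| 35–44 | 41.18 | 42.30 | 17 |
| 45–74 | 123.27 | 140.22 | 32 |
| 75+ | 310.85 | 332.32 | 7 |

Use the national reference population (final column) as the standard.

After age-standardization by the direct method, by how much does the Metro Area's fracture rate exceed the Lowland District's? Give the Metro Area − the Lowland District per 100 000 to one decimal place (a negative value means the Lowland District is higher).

Standard weights: 0.09, 0.35, 0.17, 0.32, 0.07.
The Metro Area: 0.0900×8.64 + 0.3500×18.97 + 0.1700×41.18 + 0.3200×123.27 + 0.0700×310.85 = 75.6236 per 100 000.
The Lowland District: 0.0900×9.10 + 0.3500×19.27 + 0.1700×42.30 + 0.3200×140.22 + 0.0700×332.32 = 82.8873 per 100 000.
Difference = 75.6236 − 82.8873 = -7.2637.

-7.3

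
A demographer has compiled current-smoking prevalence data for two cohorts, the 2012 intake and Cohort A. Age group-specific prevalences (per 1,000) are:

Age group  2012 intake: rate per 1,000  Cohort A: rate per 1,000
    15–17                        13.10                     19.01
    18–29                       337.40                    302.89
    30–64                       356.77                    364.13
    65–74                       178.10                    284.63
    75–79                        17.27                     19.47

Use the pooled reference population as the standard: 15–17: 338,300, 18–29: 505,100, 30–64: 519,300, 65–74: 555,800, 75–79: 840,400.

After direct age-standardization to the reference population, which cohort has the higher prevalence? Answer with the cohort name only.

Standard total = 2,758,900; weights = 0.1226, 0.1831, 0.1882, 0.2015, 0.3046.
The 2012 intake: 0.1226×13.10 + 0.1831×337.40 + 0.1882×356.77 + 0.2015×178.10 + 0.3046×17.27 = 171.6716 per 1,000.
Cohort A: 0.1226×19.01 + 0.1831×302.89 + 0.1882×364.13 + 0.2015×284.63 + 0.3046×19.47 = 189.5949 per 1,000.

Cohort A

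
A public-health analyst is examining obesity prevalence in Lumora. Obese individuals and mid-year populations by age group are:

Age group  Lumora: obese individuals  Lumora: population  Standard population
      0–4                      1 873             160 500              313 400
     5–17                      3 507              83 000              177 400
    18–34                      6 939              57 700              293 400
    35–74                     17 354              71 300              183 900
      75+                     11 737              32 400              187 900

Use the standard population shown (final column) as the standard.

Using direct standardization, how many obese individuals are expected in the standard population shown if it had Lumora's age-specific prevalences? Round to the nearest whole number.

159265

Age-specific rates per 1 000 for Lumora: 11.670, 42.253, 120.260, 243.394, 362.253.
Expected obese individuals = Σ (standard pop × age-specific rate ÷ 1 000)
= 313 400×11.670/1 000 + 177 400×42.253/1 000 + 293 400×120.260/1 000 + 183 900×243.394/1 000 + 187 900×362.253/1 000
= 3657.31 + 7495.68 + 35284.27 + 44760.18 + 68067.35 = 159264.80.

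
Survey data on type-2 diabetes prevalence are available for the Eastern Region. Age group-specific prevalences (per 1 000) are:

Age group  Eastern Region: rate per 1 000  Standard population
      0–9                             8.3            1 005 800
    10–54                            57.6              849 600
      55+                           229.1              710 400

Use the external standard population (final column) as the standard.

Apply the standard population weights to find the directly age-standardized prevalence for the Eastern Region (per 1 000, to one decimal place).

85.8

Standard total = 2 565 800; weights = 0.3920, 0.3311, 0.2769.
Standardized rate: 0.3920×8.3 + 0.3311×57.6 + 0.2769×229.1 = 85.7579 per 1 000.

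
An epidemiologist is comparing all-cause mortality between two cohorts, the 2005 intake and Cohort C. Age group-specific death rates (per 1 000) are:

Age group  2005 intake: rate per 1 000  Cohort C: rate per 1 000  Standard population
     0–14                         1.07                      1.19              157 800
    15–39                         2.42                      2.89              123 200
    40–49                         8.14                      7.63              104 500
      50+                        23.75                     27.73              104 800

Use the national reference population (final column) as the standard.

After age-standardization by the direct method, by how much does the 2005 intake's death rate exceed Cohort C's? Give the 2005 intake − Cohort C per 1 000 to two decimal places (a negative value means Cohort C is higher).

Standard total = 490 300; weights = 0.3218, 0.2513, 0.2131, 0.2137.
The 2005 intake: 0.3218×1.07 + 0.2513×2.42 + 0.2131×8.14 + 0.2137×23.75 = 7.7639 per 1 000.
Cohort C: 0.3218×1.19 + 0.2513×2.89 + 0.2131×7.63 + 0.2137×27.73 = 8.6626 per 1 000.
Difference = 7.7639 − 8.6626 = -0.8987.

-0.90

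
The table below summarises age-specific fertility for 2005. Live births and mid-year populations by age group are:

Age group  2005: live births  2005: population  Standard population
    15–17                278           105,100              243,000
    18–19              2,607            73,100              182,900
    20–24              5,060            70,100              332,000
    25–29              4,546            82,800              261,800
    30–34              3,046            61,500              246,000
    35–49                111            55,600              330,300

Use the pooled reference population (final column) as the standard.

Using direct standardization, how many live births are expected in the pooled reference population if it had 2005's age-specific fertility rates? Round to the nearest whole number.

Age-specific rates per 1,000 for 2005: 2.645, 35.663, 72.183, 54.903, 49.528, 1.996.
Expected live births = Σ (standard pop × age-specific rate ÷ 1,000)
= 243,000×2.645/1,000 + 182,900×35.663/1,000 + 332,000×72.183/1,000 + 261,800×54.903/1,000 + 246,000×49.528/1,000 + 330,300×1.996/1,000
= 642.76 + 6522.85 + 23964.62 + 14373.71 + 12184.00 + 659.41 = 58347.35.

58347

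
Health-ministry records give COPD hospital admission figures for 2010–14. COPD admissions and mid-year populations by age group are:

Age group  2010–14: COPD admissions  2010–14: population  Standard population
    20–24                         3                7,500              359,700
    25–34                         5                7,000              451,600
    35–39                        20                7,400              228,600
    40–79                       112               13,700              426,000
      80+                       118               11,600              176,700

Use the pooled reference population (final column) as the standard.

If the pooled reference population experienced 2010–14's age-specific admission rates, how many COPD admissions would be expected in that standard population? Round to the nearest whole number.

6364

Age-specific rates per 10,000 for 2010–14: 4.00, 7.14, 27.03, 81.75, 101.72.
Expected COPD admissions = Σ (standard pop × age-specific rate ÷ 10,000)
= 359,700×4.00/10,000 + 451,600×7.14/10,000 + 228,600×27.03/10,000 + 426,000×81.75/10,000 + 176,700×101.72/10,000
= 143.88 + 322.57 + 617.84 + 3482.63 + 1797.47 = 6364.38.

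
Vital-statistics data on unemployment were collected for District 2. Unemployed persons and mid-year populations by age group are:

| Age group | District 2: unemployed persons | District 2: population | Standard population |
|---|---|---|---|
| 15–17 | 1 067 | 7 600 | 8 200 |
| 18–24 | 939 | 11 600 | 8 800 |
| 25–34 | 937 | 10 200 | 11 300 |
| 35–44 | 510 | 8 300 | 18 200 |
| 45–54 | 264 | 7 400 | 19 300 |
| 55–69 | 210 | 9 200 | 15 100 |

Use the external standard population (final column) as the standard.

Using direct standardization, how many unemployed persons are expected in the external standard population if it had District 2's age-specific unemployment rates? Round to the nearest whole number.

Age-specific rates per 1 000 for District 2: 140.395, 80.948, 91.863, 61.446, 35.676, 22.826.
Expected unemployed persons = Σ (standard pop × age-specific rate ÷ 1 000)
= 8 200×140.395/1 000 + 8 800×80.948/1 000 + 11 300×91.863/1 000 + 18 200×61.446/1 000 + 19 300×35.676/1 000 + 15 100×22.826/1 000
= 1151.24 + 712.34 + 1038.05 + 1118.31 + 688.54 + 344.67 = 5053.16.

5053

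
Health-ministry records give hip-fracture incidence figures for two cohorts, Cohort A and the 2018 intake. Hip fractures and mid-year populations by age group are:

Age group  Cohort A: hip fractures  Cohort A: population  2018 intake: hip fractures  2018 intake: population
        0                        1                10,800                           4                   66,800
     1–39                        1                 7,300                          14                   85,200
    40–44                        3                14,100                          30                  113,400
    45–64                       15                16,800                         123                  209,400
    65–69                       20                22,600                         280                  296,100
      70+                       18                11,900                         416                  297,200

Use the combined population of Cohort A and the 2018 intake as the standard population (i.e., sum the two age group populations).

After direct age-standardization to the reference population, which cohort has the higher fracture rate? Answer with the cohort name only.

Age-specific rates per 100,000 for Cohort A: 9.26, 13.70, 21.28, 89.29, 88.50, 151.26.
For the 2018 intake: 5.99, 16.43, 26.46, 58.74, 94.56, 139.97.
Combined standard total = 1,151,600; weights = 0.0674, 0.0803, 0.1107, 0.1964, 0.2767, 0.2684.
Cohort A: 0.0674×9.26 + 0.0803×13.70 + 0.1107×21.28 + 0.1964×89.29 + 0.2767×88.50 + 0.2684×151.26 = 86.7081 per 100,000.
The 2018 intake: 0.0674×5.99 + 0.0803×16.43 + 0.1107×26.46 + 0.1964×58.74 + 0.2767×94.56 + 0.2684×139.97 = 79.9299 per 100,000.
The crude rates (69.46 vs 81.17) would put the 2018 intake higher, but that reflects its age composition; once standardized to a common age structure, Cohort A has the higher underlying rate.

Cohort A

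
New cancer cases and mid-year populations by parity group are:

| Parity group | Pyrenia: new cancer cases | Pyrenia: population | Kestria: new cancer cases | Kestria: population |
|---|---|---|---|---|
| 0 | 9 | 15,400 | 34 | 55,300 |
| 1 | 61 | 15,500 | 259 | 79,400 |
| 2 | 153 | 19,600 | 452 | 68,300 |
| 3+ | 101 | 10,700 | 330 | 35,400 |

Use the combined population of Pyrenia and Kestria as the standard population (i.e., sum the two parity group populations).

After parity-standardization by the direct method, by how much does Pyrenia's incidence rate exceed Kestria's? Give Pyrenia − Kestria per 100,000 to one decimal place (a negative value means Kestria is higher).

57.3

Parity-specific rates per 100,000 for Pyrenia: 58.44, 393.55, 780.61, 943.93.
For Kestria: 61.48, 326.20, 661.79, 932.20.
Combined standard total = 299,600; weights = 0.2360, 0.3168, 0.2934, 0.1539.
Pyrenia: 0.2360×58.44 + 0.3168×393.55 + 0.2934×780.61 + 0.1539×943.93 = 512.7181 per 100,000.
Kestria: 0.2360×61.48 + 0.3168×326.20 + 0.2934×661.79 + 0.1539×932.20 = 455.4355 per 100,000.
Difference = 512.7181 − 455.4355 = 57.2826.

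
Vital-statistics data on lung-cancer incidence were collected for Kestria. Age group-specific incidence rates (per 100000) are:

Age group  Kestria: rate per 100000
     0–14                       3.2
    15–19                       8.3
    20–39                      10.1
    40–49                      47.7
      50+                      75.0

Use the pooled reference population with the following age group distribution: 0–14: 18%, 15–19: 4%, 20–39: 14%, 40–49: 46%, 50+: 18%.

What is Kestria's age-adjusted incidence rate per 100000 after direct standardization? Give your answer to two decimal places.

Standard weights: 0.18, 0.04, 0.14, 0.46, 0.18.
Standardized rate: 0.1800×3.2 + 0.0400×8.3 + 0.1400×10.1 + 0.4600×47.7 + 0.1800×75.0 = 37.7640 per 100000.

37.76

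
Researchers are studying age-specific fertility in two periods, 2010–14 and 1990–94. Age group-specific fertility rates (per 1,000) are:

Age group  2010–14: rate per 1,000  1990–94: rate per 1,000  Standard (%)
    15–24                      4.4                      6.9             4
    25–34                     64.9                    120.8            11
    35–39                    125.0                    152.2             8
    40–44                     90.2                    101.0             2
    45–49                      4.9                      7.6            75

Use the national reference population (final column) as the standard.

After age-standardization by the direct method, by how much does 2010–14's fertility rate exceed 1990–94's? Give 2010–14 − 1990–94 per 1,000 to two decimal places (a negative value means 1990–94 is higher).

-10.67

Standard weights: 0.04, 0.11, 0.08, 0.02, 0.75.
2010–14: 0.0400×4.4 + 0.1100×64.9 + 0.0800×125.0 + 0.0200×90.2 + 0.7500×4.9 = 22.7940 per 1,000.
1990–94: 0.0400×6.9 + 0.1100×120.8 + 0.0800×152.2 + 0.0200×101.0 + 0.7500×7.6 = 33.4600 per 1,000.
Difference = 22.7940 − 33.4600 = -10.6660.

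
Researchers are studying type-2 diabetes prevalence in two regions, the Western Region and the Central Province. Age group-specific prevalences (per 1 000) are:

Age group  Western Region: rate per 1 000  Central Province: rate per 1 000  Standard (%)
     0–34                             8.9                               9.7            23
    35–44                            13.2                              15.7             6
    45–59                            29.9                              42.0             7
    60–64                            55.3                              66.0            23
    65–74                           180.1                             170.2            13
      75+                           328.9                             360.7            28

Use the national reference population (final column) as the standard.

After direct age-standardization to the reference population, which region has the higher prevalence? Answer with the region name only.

Standard weights: 0.23, 0.06, 0.07, 0.23, 0.13, 0.28.
The Western Region: 0.2300×8.9 + 0.0600×13.2 + 0.0700×29.9 + 0.2300×55.3 + 0.1300×180.1 + 0.2800×328.9 = 133.1560 per 1 000.
The Central Province: 0.2300×9.7 + 0.0600×15.7 + 0.0700×42.0 + 0.2300×66.0 + 0.1300×170.2 + 0.2800×360.7 = 144.4150 per 1 000.

Central Province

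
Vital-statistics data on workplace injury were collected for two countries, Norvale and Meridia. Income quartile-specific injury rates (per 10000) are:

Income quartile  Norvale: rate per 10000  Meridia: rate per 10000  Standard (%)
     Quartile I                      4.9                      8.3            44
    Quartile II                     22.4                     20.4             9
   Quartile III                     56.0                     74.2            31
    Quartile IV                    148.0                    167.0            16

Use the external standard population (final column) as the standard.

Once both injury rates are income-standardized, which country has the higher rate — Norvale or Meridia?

Standard weights: 0.44, 0.09, 0.31, 0.16.
Norvale: 0.4400×4.9 + 0.0900×22.4 + 0.3100×56.0 + 0.1600×148.0 = 45.2120 per 10000.
Meridia: 0.4400×8.3 + 0.0900×20.4 + 0.3100×74.2 + 0.1600×167.0 = 55.2100 per 10000.

Meridia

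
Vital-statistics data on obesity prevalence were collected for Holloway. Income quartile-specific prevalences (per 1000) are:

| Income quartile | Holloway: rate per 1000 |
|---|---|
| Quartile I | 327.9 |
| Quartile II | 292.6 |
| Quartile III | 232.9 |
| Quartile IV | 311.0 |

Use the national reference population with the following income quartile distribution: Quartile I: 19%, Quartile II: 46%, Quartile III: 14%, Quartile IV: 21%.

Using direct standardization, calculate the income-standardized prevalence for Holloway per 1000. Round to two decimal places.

294.81

Standard weights: 0.19, 0.46, 0.14, 0.21.
Standardized rate: 0.1900×327.9 + 0.4600×292.6 + 0.1400×232.9 + 0.2100×311.0 = 294.8130 per 1000.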